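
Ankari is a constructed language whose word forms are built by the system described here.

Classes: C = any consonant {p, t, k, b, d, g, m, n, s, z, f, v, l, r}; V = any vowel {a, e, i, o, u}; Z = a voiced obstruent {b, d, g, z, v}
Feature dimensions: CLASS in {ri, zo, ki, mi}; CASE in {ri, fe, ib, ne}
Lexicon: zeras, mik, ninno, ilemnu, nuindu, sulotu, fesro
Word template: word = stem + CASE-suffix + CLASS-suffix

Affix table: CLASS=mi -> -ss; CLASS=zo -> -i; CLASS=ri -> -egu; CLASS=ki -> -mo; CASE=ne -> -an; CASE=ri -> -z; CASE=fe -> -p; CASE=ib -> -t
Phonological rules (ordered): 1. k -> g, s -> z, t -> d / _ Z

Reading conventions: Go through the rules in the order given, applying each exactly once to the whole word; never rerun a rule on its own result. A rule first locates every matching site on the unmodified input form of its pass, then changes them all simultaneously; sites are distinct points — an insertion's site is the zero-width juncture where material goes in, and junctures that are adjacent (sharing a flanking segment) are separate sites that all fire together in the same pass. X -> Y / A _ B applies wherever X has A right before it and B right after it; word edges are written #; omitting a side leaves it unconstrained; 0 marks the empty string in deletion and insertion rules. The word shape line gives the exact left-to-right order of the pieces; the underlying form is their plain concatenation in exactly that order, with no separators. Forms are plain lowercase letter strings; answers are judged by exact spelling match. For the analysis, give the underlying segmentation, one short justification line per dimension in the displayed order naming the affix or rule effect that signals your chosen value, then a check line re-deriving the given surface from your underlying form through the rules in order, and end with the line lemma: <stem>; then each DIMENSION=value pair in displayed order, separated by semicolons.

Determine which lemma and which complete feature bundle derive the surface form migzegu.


underlying: mik-z-egu
CLASS=ri - signalled by the affix -egu
CASE=ri - signalled by the affix -z
check: mikzegu -> migzegu
lemma: mik; CLASS=ri; CASE=ri


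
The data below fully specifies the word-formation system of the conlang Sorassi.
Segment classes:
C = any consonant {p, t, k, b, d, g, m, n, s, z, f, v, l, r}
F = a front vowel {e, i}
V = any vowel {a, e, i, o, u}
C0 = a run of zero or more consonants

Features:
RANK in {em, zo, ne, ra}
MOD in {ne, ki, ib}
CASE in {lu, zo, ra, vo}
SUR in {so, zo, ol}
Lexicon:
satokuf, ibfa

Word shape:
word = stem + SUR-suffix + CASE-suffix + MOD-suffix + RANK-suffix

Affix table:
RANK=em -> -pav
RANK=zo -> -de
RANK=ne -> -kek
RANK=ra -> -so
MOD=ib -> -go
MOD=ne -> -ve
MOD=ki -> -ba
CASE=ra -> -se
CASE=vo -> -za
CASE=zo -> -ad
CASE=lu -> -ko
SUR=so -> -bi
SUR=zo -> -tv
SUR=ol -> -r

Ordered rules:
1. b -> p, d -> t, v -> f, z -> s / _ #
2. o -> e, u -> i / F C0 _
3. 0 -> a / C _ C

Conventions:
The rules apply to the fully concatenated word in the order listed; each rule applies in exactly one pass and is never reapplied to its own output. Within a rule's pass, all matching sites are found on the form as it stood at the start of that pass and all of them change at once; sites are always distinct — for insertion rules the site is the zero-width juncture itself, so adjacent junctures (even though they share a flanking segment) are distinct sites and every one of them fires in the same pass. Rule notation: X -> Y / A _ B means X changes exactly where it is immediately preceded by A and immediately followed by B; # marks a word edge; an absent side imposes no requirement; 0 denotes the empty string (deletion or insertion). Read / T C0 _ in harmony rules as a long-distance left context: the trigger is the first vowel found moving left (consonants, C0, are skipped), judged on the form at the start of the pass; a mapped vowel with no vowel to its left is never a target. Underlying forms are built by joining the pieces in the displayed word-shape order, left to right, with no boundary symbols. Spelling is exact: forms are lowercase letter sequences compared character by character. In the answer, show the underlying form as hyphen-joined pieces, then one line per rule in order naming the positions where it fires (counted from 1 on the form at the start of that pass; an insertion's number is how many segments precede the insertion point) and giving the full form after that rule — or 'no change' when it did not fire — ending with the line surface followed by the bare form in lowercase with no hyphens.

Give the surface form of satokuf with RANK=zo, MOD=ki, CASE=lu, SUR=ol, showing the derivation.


underlying: satokuf-r-ko-ba-de
1. b -> p, d -> t, v -> f, z -> s / _ #: no change
2. o -> e, u -> i / F C0 _: no change
3. 0 -> a / C _ C: inserts after position(s) 7, 8: satokufarakobade
surface: satokufarakobade


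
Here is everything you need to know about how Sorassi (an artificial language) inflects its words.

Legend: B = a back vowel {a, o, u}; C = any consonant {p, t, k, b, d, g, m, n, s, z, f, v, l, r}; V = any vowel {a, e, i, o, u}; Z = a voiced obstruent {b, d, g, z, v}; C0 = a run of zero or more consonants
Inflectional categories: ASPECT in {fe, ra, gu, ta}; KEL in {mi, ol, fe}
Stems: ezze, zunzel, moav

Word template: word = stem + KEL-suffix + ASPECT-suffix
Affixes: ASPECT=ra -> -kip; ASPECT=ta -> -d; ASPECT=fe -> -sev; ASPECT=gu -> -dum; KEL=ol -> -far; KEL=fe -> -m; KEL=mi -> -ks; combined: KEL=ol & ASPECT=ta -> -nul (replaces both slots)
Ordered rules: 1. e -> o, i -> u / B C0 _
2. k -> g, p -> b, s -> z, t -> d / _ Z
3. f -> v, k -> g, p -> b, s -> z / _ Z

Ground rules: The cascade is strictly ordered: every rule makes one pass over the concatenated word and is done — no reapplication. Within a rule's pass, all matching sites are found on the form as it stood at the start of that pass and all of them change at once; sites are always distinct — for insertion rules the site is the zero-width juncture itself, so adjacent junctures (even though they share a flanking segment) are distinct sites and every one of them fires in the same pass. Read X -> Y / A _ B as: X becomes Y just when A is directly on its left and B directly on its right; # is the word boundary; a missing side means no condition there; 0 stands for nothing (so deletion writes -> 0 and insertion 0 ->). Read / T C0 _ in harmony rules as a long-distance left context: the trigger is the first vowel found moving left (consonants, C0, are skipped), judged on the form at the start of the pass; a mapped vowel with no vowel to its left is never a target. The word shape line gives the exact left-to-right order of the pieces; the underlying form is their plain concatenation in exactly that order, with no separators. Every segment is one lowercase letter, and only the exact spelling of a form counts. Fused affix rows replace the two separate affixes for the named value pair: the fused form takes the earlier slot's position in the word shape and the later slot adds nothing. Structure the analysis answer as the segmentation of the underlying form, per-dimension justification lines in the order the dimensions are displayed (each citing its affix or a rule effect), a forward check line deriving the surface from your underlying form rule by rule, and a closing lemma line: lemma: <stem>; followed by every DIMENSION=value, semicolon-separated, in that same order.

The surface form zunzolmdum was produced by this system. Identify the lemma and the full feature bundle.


underlying: zunzel-m-dum
ASPECT=gu - signalled by the affix -dum
KEL=fe - signalled by the affix -m
check: zunzelmdum -> zunzolmdum -> zunzolmdum -> zunzolmdum
lemma: zunzel; ASPECT=gu; KEL=fe


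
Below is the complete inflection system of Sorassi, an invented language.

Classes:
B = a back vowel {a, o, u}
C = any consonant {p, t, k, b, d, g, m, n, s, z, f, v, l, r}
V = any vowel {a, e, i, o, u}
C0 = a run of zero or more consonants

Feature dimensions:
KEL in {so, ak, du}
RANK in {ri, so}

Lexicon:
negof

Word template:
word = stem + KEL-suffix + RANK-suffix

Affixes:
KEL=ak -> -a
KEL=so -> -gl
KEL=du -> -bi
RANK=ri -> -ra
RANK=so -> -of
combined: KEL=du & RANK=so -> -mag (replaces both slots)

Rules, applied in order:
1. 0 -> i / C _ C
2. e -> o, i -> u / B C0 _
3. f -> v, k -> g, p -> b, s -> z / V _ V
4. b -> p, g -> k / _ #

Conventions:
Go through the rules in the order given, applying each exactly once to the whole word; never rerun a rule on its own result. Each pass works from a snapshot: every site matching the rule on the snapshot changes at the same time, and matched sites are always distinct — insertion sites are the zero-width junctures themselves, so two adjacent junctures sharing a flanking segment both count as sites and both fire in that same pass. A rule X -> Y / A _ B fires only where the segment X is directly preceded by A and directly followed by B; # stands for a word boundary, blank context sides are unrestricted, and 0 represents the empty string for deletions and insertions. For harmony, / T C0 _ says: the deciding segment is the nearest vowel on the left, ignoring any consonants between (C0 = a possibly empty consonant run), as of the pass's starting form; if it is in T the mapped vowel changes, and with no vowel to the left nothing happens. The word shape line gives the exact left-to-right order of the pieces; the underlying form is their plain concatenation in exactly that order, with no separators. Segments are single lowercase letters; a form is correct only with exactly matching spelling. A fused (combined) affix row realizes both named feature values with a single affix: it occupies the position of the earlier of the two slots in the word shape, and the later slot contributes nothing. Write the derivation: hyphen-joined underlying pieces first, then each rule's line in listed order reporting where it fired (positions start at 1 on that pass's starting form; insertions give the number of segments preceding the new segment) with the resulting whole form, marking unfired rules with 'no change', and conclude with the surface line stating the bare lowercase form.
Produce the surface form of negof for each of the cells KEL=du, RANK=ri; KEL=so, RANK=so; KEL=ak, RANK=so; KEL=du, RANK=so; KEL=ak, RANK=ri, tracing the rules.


cell KEL=du, RANK=ri:
underlying: negof-bi-ra
1. 0 -> i / C _ C: inserts after position(s) 5: negofibira
2. e -> o, i -> u / B C0 _: fires at position(s) 6: negofubira
3. f -> v, k -> g, p -> b, s -> z / V _ V: fires at position(s) 5: negovubira
4. b -> p, g -> k / _ #: no change
surface: negovubira

cell KEL=so, RANK=so:
underlying: negof-gl-of
1. 0 -> i / C _ C: inserts after position(s) 5, 6: negofigilof
2. e -> o, i -> u / B C0 _: fires at position(s) 6: negofugilof
3. f -> v, k -> g, p -> b, s -> z / V _ V: fires at position(s) 5: negovugilof
4. b -> p, g -> k / _ #: no change
surface: negovugilof

cell KEL=ak, RANK=so:
underlying: negof-a-of
1. 0 -> i / C _ C: no change
2. e -> o, i -> u / B C0 _: no change
3. f -> v, k -> g, p -> b, s -> z / V _ V: fires at position(s) 5: negovaof
4. b -> p, g -> k / _ #: no change
surface: negovaof

cell KEL=du, RANK=so:
underlying: negof-mag
1. 0 -> i / C _ C: inserts after position(s) 5: negofimag
2. e -> o, i -> u / B C0 _: fires at position(s) 6: negofumag
3. f -> v, k -> g, p -> b, s -> z / V _ V: fires at position(s) 5: negovumag
4. b -> p, g -> k / _ #: fires at position(s) 9: negovumak
surface: negovumak

cell KEL=ak, RANK=ri:
underlying: negof-a-ra
1. 0 -> i / C _ C: no change
2. e -> o, i -> u / B C0 _: no change
3. f -> v, k -> g, p -> b, s -> z / V _ V: fires at position(s) 5: negovara
4. b -> p, g -> k / _ #: no change
surface: negovara


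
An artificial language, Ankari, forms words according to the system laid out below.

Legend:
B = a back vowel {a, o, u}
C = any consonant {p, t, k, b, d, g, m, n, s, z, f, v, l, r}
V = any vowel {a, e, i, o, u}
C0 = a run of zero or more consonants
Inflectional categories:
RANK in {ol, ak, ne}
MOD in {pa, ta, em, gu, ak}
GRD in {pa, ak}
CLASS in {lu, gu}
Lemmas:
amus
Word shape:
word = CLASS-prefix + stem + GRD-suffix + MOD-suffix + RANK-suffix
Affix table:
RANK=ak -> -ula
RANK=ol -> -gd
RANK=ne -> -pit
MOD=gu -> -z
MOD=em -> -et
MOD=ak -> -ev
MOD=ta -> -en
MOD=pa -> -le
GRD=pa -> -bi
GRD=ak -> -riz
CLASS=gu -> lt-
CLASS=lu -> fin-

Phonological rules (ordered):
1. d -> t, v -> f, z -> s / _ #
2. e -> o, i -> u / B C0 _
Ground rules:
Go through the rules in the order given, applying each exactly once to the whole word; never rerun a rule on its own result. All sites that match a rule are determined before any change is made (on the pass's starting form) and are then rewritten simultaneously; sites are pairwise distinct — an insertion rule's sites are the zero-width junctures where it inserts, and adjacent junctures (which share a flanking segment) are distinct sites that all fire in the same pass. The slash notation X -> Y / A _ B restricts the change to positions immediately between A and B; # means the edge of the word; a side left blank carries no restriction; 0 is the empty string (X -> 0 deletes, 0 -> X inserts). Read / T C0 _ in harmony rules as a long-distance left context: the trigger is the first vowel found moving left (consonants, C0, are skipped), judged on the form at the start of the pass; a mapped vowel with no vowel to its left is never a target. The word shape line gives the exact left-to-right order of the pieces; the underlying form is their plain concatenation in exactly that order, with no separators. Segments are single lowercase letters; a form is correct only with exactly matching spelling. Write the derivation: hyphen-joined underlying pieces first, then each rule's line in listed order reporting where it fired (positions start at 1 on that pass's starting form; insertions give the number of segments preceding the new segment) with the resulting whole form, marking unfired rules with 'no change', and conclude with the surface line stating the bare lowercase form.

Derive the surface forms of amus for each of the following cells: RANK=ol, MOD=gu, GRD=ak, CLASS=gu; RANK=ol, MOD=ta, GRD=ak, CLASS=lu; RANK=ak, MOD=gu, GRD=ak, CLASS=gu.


cell RANK=ol, MOD=gu, GRD=ak, CLASS=gu:
underlying: lt-amus-riz-z-gd
1. d -> t, v -> f, z -> s / _ #: fires at position(s) 12: ltamusrizzgt
2. e -> o, i -> u / B C0 _: fires at position(s) 8: ltamusruzzgt
surface: ltamusruzzgt

cell RANK=ol, MOD=ta, GRD=ak, CLASS=lu:
underlying: fin-amus-riz-en-gd
1. d -> t, v -> f, z -> s / _ #: fires at position(s) 14: finamusrizengt
2. e -> o, i -> u / B C0 _: fires at position(s) 9: finamusruzengt
surface: finamusruzengt

cell RANK=ak, MOD=gu, GRD=ak, CLASS=gu:
underlying: lt-amus-riz-z-ula
1. d -> t, v -> f, z -> s / _ #: no change
2. e -> o, i -> u / B C0 _: fires at position(s) 8: ltamusruzzula
surface: ltamusruzzula


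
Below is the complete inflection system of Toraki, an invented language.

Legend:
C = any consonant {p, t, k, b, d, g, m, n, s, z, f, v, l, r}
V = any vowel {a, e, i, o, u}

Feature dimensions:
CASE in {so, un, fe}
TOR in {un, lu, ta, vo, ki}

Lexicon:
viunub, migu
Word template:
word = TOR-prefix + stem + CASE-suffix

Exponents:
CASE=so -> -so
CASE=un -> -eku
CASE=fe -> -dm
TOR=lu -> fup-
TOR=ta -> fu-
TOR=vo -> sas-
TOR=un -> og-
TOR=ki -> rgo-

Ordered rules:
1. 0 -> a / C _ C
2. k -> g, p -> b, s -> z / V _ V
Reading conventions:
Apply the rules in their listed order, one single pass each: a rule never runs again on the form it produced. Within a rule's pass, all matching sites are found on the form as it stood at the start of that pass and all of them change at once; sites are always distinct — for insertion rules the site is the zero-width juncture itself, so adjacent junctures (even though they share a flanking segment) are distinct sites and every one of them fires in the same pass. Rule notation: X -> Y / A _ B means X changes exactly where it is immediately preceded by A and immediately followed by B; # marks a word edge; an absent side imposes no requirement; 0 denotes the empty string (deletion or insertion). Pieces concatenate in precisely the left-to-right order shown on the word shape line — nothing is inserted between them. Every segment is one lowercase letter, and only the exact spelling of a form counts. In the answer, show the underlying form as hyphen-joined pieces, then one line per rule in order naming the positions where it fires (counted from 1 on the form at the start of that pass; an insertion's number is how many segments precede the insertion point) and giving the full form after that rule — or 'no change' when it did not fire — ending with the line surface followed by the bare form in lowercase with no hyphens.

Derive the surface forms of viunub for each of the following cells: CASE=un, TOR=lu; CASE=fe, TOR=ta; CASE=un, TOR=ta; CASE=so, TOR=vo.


cell CASE=un, TOR=lu:
underlying: fup-viunub-eku
1. 0 -> a / C _ C: inserts after position(s) 3: fupaviunubeku
2. k -> g, p -> b, s -> z / V _ V: fires at position(s) 3, 12: fubaviunubegu
surface: fubaviunubegu

cell CASE=fe, TOR=ta:
underlying: fu-viunub-dm
1. 0 -> a / C _ C: inserts after position(s) 8, 9: fuviunubadam
2. k -> g, p -> b, s -> z / V _ V: no change
surface: fuviunubadam

cell CASE=un, TOR=ta:
underlying: fu-viunub-eku
1. 0 -> a / C _ C: no change
2. k -> g, p -> b, s -> z / V _ V: fires at position(s) 10: fuviunubegu
surface: fuviunubegu

cell CASE=so, TOR=vo:
underlying: sas-viunub-so
1. 0 -> a / C _ C: inserts after position(s) 3, 9: sasaviunubaso
2. k -> g, p -> b, s -> z / V _ V: fires at position(s) 3, 12: sazaviunubazo
surface: sazaviunubazo


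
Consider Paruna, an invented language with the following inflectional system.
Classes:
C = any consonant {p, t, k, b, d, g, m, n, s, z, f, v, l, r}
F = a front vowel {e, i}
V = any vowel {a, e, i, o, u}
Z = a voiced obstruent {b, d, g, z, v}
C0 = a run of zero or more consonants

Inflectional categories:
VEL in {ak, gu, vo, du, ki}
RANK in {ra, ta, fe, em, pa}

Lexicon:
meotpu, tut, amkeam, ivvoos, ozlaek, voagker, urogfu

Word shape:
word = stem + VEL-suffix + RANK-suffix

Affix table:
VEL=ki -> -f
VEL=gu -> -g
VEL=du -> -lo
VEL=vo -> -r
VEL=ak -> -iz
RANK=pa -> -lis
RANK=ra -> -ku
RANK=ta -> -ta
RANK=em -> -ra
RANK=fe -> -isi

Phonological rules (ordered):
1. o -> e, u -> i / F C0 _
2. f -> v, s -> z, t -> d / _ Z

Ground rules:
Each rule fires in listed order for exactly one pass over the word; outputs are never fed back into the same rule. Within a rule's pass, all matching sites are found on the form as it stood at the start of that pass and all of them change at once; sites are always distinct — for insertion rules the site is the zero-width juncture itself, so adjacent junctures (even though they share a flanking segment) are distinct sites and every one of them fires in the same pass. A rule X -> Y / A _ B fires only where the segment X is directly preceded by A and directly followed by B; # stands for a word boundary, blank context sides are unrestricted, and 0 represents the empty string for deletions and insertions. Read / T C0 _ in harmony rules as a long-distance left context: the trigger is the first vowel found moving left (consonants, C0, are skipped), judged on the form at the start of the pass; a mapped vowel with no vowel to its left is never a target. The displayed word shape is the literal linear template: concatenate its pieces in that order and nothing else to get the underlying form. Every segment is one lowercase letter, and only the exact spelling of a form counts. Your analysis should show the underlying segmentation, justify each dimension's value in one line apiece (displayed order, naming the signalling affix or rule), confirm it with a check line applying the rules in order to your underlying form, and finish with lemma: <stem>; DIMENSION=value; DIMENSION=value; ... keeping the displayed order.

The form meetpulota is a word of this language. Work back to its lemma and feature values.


underlying: meotpu-lo-ta
VEL=du - signalled by the affix -lo
RANK=ta - signalled by the affix -ta
check: meotpulota -> meetpulota -> meetpulota
lemma: meotpu; VEL=du; RANK=ta


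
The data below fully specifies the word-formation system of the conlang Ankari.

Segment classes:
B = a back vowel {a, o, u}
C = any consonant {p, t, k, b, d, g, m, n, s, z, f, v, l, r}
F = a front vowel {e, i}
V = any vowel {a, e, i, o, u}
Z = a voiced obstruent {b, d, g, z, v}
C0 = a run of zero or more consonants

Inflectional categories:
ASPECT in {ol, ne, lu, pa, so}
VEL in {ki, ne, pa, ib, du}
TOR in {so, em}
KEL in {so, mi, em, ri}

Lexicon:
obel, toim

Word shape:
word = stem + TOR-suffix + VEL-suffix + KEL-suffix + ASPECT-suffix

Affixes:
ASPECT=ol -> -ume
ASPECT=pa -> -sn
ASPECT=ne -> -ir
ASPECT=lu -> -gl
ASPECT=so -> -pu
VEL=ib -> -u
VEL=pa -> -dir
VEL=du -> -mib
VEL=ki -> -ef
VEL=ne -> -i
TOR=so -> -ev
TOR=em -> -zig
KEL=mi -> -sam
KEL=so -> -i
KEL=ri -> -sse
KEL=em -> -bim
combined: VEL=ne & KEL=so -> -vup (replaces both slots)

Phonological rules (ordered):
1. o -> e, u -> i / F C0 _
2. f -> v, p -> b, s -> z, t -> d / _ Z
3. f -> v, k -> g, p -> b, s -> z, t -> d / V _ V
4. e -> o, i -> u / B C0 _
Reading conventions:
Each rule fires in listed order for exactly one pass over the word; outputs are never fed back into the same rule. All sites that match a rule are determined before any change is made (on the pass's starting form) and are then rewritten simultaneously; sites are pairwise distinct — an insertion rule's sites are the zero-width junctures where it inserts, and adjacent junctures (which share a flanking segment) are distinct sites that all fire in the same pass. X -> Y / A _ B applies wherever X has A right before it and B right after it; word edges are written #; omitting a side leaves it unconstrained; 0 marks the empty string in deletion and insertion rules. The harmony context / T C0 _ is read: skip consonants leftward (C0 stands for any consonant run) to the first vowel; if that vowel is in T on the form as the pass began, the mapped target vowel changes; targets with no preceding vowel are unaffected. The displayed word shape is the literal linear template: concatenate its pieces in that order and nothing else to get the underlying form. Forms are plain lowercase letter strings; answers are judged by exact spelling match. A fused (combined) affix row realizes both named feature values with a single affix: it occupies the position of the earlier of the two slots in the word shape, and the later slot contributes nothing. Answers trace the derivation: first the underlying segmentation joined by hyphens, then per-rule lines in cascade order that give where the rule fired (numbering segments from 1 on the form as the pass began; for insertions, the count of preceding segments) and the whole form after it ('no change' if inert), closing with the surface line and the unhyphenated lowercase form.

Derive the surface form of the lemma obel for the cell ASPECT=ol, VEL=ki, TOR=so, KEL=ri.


underlying: obel-ev-ef-sse-ume
1. o -> e, u -> i / F C0 _: fires at position(s) 12: obelevefsseime
2. f -> v, p -> b, s -> z, t -> d / _ Z: no change
3. f -> v, k -> g, p -> b, s -> z, t -> d / V _ V: no change
4. e -> o, i -> u / B C0 _: fires at position(s) 3: obolevefsseime
surface: obolevefsseime


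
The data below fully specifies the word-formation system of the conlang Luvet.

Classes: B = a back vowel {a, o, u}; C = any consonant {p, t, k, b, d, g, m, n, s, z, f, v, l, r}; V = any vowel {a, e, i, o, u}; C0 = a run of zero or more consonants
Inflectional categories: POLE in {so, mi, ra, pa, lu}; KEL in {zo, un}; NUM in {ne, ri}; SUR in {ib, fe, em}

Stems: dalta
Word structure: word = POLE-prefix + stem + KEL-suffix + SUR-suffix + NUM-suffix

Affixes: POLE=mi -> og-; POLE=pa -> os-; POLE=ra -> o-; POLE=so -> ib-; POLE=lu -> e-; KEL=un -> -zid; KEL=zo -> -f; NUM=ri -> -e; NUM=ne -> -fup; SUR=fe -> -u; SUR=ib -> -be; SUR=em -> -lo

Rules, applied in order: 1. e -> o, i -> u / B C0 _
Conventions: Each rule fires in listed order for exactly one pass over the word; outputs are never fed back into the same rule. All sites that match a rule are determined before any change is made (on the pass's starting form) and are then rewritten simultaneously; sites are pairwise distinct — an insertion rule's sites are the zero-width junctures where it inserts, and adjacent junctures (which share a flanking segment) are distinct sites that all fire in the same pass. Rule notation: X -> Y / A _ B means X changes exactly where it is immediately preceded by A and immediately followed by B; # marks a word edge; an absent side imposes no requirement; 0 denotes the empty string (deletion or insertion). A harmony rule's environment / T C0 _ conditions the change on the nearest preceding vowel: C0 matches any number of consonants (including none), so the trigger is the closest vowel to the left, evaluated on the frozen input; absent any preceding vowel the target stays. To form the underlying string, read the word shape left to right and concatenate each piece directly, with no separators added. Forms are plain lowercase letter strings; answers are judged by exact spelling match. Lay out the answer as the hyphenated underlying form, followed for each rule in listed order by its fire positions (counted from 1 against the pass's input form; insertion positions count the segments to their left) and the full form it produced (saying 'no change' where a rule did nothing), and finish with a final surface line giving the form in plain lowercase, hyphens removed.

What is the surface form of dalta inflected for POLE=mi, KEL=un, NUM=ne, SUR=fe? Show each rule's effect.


underlying: og-dalta-zid-u-fup
1. e -> o, i -> u / B C0 _: fires at position(s) 9: ogdaltazudufup
surface: ogdaltazudufup


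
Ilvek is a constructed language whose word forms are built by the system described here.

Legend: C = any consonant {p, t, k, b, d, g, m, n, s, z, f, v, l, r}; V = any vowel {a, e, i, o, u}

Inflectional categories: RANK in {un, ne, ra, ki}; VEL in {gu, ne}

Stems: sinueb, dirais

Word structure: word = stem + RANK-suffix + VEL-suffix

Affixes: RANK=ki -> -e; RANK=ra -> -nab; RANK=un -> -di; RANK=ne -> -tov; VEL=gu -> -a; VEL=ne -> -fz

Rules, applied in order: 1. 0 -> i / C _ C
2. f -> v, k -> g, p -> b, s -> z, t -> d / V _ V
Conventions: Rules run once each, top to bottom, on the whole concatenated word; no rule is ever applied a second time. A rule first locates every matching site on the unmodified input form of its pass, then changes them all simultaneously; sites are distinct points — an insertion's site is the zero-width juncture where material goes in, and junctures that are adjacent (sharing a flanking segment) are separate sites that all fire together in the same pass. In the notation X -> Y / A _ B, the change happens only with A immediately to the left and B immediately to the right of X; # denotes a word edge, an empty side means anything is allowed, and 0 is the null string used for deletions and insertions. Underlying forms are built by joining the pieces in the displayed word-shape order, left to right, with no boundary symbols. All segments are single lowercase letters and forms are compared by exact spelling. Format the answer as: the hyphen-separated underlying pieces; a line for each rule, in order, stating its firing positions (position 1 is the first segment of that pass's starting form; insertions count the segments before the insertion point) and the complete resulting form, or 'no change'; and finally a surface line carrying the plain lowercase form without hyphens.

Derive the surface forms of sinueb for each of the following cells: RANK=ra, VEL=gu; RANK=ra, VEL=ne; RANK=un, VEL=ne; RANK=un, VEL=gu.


cell RANK=ra, VEL=gu:
underlying: sinueb-nab-a
1. 0 -> i / C _ C: inserts after position(s) 6: sinuebinaba
2. f -> v, k -> g, p -> b, s -> z, t -> d / V _ V: no change
surface: sinuebinaba

cell RANK=ra, VEL=ne:
underlying: sinueb-nab-fz
1. 0 -> i / C _ C: inserts after position(s) 6, 9, 10: sinuebinabifiz
2. f -> v, k -> g, p -> b, s -> z, t -> d / V _ V: fires at position(s) 12: sinuebinabiviz
surface: sinuebinabiviz

cell RANK=un, VEL=ne:
underlying: sinueb-di-fz
1. 0 -> i / C _ C: inserts after position(s) 6, 9: sinuebidifiz
2. f -> v, k -> g, p -> b, s -> z, t -> d / V _ V: fires at position(s) 10: sinuebidiviz
surface: sinuebidiviz

cell RANK=un, VEL=gu:
underlying: sinueb-di-a
1. 0 -> i / C _ C: inserts after position(s) 6: sinuebidia
2. f -> v, k -> g, p -> b, s -> z, t -> d / V _ V: no change
surface: sinuebidia


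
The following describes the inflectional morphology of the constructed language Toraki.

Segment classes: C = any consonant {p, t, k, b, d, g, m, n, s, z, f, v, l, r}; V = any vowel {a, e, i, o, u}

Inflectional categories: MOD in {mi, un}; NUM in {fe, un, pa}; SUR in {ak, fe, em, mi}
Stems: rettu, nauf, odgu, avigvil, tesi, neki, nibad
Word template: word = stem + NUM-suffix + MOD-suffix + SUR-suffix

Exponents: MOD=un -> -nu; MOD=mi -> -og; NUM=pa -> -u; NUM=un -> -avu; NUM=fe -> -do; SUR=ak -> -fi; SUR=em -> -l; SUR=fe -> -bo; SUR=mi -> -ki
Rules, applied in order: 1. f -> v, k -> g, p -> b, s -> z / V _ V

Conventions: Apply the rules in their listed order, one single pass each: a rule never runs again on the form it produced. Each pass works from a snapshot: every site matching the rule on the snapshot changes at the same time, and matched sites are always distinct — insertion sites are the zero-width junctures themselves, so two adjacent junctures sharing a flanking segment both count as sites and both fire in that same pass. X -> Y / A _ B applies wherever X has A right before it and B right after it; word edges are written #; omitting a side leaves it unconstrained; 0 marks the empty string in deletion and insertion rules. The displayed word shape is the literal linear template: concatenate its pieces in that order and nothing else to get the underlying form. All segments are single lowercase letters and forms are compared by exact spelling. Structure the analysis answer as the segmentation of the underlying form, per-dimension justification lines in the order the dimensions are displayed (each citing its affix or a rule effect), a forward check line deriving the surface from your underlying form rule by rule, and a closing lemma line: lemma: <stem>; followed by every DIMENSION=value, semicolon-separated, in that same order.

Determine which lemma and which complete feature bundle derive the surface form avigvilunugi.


underlying: avigvil-u-nu-ki
MOD=un - signalled by the affix -nu
NUM=pa - signalled by the affix -u
SUR=mi - signalled by the affix -ki
check: avigvilunuki -> avigvilunugi
lemma: avigvil; MOD=un; NUM=pa; SUR=mi


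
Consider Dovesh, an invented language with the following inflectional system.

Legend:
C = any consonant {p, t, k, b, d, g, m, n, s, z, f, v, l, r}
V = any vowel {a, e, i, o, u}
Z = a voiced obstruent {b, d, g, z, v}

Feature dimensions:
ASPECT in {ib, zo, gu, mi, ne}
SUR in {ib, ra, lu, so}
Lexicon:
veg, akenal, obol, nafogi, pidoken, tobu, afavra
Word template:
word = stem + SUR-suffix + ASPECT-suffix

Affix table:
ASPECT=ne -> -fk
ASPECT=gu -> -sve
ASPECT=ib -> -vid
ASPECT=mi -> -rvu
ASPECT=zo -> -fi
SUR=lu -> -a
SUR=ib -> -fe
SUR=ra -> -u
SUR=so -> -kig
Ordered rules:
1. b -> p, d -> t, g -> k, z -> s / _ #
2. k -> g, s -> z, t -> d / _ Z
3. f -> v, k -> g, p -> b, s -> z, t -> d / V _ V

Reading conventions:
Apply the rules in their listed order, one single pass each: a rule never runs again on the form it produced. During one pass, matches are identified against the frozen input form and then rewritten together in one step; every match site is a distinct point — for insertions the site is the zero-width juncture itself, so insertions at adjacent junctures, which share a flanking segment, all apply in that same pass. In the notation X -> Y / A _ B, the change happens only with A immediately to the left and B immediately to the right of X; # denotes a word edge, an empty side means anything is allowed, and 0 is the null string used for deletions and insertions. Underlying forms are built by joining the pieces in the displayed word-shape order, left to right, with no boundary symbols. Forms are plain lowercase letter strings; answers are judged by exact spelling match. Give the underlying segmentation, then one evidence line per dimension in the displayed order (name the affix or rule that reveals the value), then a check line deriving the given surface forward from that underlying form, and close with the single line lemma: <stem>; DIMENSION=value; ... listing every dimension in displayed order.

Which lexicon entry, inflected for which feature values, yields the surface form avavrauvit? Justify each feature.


underlying: afavra-u-vid
ASPECT=ib - signalled by the affix -vid
SUR=ra - signalled by the affix -u
check: afavrauvid -> afavrauvit -> afavrauvit -> avavrauvit
lemma: afavra; ASPECT=ib; SUR=ra


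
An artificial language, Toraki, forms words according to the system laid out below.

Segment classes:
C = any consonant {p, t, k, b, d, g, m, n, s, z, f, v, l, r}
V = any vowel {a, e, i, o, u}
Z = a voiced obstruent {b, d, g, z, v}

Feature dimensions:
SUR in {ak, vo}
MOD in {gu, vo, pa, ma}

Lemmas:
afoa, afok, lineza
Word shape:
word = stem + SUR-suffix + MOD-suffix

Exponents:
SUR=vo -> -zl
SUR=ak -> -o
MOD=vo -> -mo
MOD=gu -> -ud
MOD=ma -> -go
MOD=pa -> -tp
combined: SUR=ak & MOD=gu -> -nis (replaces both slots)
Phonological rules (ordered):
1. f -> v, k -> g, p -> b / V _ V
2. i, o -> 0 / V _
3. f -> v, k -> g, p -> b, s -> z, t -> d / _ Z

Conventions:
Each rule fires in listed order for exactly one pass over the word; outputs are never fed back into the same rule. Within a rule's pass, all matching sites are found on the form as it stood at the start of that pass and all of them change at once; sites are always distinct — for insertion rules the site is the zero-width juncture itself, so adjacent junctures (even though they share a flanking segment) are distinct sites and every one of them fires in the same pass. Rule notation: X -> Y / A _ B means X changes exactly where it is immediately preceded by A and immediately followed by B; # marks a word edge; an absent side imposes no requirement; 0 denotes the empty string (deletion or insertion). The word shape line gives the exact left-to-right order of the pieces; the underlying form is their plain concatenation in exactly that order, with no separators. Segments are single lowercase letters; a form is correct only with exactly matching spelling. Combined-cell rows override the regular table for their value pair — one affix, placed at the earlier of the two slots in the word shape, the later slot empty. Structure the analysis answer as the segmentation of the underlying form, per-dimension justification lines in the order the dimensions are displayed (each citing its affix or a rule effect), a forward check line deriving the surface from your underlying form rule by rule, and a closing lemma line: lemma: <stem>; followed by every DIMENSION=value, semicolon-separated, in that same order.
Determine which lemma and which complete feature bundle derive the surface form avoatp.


underlying: afoa-o-tp
SUR=ak - signalled by the affix -o
MOD=pa - signalled by the affix -tp
check: afoaotp -> avoaotp -> avoatp -> avoatp
lemma: afoa; SUR=ak; MOD=pa


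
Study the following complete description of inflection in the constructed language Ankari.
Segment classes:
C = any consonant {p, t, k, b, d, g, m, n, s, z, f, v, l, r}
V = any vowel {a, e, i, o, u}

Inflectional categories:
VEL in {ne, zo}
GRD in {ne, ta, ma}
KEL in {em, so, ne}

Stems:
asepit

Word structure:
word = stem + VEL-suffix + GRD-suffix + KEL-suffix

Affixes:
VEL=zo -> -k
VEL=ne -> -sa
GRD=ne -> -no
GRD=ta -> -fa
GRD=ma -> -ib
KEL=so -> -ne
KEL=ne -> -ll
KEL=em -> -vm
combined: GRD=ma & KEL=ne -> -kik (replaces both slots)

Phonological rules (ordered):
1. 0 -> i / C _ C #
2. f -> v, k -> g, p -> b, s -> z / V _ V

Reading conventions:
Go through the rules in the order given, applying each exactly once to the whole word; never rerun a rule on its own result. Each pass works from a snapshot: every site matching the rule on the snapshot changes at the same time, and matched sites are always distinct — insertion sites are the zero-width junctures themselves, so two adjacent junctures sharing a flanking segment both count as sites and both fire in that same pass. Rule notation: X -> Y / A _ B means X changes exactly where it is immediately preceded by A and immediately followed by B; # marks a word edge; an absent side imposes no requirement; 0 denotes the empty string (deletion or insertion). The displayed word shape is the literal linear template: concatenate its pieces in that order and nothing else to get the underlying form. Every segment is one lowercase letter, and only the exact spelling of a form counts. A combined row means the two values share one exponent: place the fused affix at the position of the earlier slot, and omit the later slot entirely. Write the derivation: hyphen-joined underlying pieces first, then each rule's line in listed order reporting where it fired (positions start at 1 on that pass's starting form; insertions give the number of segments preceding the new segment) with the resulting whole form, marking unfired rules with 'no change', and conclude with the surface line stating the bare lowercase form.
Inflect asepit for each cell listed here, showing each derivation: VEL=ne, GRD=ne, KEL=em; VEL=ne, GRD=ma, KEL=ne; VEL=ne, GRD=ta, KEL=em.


cell VEL=ne, GRD=ne, KEL=em:
underlying: asepit-sa-no-vm
1. 0 -> i / C _ C #: inserts after position(s) 11: asepitsanovim
2. f -> v, k -> g, p -> b, s -> z / V _ V: fires at position(s) 2, 4: azebitsanovim
surface: azebitsanovim

cell VEL=ne, GRD=ma, KEL=ne:
underlying: asepit-sa-kik
1. 0 -> i / C _ C #: no change
2. f -> v, k -> g, p -> b, s -> z / V _ V: fires at position(s) 2, 4, 9: azebitsagik
surface: azebitsagik

cell VEL=ne, GRD=ta, KEL=em:
underlying: asepit-sa-fa-vm
1. 0 -> i / C _ C #: inserts after position(s) 11: asepitsafavim
2. f -> v, k -> g, p -> b, s -> z / V _ V: fires at position(s) 2, 4, 9: azebitsavavim
surface: azebitsavavim


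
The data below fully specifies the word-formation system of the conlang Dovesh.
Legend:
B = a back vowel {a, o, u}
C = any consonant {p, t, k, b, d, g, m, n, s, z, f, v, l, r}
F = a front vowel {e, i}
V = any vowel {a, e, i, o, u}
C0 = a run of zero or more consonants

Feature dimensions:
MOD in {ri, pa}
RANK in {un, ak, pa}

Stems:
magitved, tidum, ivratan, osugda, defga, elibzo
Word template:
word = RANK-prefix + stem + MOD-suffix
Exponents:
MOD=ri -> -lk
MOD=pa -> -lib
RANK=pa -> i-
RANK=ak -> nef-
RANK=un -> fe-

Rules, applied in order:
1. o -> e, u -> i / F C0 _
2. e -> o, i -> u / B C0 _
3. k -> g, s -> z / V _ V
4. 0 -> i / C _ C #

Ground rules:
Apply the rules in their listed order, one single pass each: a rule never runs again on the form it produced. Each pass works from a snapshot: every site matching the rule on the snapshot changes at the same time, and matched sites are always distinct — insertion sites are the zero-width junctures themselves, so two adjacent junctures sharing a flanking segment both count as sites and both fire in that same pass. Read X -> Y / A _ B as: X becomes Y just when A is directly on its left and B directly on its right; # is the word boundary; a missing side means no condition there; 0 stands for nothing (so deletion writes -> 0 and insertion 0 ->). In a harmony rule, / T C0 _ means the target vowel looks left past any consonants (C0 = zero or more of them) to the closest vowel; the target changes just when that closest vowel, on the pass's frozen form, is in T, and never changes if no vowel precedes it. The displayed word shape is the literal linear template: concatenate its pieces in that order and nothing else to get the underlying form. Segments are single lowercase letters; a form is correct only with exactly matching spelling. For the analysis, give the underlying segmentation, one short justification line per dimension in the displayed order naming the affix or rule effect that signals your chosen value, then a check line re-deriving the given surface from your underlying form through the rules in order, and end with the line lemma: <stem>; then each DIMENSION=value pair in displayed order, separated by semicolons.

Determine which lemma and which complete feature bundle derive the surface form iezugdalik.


underlying: i-osugda-lk
MOD=ri - signalled by the affix -lk
RANK=pa - signalled by the affix i-
check: iosugdalk -> iesugdalk -> iesugdalk -> iezugdalk -> iezugdalik
lemma: osugda; MOD=ri; RANK=pa
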